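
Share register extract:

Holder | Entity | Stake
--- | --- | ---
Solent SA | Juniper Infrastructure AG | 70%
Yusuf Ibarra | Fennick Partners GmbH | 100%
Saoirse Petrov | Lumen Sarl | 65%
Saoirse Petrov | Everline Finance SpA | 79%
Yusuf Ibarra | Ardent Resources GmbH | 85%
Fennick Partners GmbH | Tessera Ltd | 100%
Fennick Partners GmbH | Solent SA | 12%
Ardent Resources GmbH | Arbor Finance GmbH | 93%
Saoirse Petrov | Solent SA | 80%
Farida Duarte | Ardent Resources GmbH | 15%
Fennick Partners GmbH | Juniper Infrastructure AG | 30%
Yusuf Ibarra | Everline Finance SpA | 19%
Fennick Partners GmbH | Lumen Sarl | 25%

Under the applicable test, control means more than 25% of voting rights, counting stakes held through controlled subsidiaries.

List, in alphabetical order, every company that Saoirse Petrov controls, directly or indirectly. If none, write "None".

Everline Finance SpA, Juniper Infrastructure AG, Lumen Sarl, Solent SA

Saoirse holds 80% of Solent, so Saoirse controls Solent.
Solent holds 70% of Juniper, so Saoirse controls Juniper.
Saoirse holds 79% of Everline, so Saoirse controls Everline.
Saoirse holds 65% of Lumen, so Saoirse controls Lumen.
No other company's threshold is met.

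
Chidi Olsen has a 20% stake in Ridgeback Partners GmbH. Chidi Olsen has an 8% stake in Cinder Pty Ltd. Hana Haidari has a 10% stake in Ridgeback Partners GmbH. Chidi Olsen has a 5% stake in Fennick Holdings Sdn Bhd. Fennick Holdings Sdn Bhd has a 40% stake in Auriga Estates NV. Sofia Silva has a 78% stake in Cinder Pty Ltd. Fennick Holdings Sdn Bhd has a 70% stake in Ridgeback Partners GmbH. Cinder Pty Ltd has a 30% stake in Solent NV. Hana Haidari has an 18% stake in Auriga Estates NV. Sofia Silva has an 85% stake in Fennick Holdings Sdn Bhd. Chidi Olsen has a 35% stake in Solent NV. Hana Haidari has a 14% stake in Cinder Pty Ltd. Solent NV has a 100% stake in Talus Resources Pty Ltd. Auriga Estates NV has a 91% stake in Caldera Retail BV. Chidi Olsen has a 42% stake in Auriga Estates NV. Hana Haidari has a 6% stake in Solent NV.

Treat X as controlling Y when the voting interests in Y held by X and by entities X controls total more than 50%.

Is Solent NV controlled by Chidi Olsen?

Chidi's largest direct stake is 42% in Auriga, which does not meet the threshold, so Chidi controls no company.
In Solent, Chidi's side holds only 35%, not > 50%.
So Chidi does not control Solent.

No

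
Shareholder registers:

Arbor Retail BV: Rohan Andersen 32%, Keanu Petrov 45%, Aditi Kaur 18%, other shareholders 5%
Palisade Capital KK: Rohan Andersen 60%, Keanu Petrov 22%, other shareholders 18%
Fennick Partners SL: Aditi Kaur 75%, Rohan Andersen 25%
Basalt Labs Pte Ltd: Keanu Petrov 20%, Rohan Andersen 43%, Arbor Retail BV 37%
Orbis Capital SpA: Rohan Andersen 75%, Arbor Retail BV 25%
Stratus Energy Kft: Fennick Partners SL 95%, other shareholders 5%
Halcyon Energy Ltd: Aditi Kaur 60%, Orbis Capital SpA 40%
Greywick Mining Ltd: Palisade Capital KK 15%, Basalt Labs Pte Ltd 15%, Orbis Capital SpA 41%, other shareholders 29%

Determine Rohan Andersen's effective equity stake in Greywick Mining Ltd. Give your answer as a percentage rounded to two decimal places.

Rohan reaches Greywick along 5 paths.
Via Palisade: 60% × 15% = 9%.
Via Basalt: 43% × 15% = 6.45%.
Via Arbor → Basalt: 32% × 37% × 15% = 1.776%.
Via Orbis: 75% × 41% = 30.75%.
Via Arbor → Orbis: 32% × 25% × 41% = 3.28%.
Total: 9% + 6.45% + 1.776% + 30.75% + 3.28% = 51.256%.
Rounded: 51.26%.

51.26%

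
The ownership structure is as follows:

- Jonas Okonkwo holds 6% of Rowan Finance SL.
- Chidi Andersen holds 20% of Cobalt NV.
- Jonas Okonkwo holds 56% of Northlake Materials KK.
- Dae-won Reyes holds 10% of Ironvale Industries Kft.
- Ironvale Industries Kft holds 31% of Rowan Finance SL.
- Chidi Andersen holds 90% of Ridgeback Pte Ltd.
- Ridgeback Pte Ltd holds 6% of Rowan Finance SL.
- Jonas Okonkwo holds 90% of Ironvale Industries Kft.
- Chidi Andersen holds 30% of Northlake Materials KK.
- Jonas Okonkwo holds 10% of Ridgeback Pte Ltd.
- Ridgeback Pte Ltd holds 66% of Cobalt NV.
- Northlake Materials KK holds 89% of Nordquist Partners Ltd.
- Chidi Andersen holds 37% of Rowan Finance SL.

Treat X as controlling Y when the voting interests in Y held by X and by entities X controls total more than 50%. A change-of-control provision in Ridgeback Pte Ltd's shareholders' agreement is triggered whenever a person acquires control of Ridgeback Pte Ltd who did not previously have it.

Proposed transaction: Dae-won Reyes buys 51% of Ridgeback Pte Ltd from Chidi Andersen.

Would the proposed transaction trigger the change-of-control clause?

Yes

The purchase adds only to Dae-won's holdings (Chidi's stake shrinks), so Dae-won is the only person who could newly come to control Ridgeback.
Dae-won's largest direct stake is 10% in Ironvale, which does not meet the threshold, so Dae-won controls no company.
Neither Dae-won nor any entity Dae-won controls holds any voting interest in Ridgeback.
So before the transaction, Dae-won does not control Ridgeback.
After the purchase, Dae-won holds 51% of Ridgeback directly, and Chidi's stake falls to 39%.
Dae-won holds 51% of Ridgeback, so Dae-won controls Ridgeback.
Dae-won did not control Ridgeback before and does after, so the clause is triggered.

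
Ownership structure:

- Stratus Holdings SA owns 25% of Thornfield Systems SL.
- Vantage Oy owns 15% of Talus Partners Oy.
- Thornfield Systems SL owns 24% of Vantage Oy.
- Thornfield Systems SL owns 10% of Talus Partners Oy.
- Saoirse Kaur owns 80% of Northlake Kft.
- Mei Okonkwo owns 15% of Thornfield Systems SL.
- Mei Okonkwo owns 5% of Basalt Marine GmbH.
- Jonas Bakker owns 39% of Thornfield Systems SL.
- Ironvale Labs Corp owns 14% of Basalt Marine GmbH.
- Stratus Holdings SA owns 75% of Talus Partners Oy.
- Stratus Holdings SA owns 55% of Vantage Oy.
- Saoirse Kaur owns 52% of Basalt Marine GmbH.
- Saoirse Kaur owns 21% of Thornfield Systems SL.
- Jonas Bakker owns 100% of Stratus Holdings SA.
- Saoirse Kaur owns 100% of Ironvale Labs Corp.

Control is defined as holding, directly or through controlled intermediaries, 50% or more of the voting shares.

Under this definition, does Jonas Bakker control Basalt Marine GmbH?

No

Jonas holds 100% of Stratus, so Jonas controls Stratus.
Stratus and Jonas together hold 25% + 39% = 64% of Thornfield, so Jonas controls Thornfield.
Thornfield and Stratus together hold 24% + 55% = 79% of Vantage, so Jonas controls Vantage.
Vantage and Thornfield and Stratus together hold 15% + 10% + 75% = 100% of Talus, so Jonas controls Talus.
Neither Jonas nor any entity Jonas controls holds any voting interest in Basalt.
So Jonas does not control Basalt.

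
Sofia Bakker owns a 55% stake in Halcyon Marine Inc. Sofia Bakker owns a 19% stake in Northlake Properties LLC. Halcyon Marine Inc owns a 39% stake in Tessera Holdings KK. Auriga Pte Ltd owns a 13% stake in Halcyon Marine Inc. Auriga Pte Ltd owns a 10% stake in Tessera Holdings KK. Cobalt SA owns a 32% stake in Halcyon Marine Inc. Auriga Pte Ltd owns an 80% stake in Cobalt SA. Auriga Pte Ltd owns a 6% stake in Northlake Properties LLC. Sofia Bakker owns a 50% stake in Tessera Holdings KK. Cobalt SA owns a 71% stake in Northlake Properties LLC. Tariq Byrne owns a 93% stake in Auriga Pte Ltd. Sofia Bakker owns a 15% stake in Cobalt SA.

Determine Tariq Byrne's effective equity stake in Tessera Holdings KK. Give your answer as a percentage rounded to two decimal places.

Tariq reaches Tessera along 3 paths.
Via Auriga → Halcyon: 93% × 13% × 39% = 4.7151%.
Via Auriga → Cobalt → Halcyon: 93% × 80% × 32% × 39% = 9.28512%.
Via Auriga: 93% × 10% = 9.3%.
Total: 4.7151% + 9.28512% + 9.3% = 23.30022%.
Rounded: 23.30%.

23.30%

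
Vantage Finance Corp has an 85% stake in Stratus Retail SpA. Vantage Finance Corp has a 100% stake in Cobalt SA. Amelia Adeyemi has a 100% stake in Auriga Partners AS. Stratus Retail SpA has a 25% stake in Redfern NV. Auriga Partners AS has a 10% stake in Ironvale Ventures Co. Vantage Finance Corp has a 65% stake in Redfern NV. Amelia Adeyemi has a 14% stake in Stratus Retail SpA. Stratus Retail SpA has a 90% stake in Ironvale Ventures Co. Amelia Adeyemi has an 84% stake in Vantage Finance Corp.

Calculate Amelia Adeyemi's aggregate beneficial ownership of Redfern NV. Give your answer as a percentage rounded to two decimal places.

Amelia reaches Redfern along 3 paths.
Via Stratus: 14% × 25% = 3.5%.
Via Vantage → Stratus: 84% × 85% × 25% = 17.85%.
Via Vantage: 84% × 65% = 54.6%.
Total: 3.5% + 17.85% + 54.6% = 75.95%.

75.95%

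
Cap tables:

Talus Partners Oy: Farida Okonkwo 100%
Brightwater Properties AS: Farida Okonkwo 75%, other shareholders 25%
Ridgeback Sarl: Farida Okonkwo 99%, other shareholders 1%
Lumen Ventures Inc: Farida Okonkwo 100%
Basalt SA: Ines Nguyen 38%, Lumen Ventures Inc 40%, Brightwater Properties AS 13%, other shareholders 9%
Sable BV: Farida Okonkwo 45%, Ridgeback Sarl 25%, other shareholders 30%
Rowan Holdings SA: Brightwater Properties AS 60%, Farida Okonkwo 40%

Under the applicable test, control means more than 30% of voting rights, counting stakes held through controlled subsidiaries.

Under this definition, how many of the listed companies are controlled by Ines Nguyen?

1

Ines holds 38% of Basalt, so Ines controls Basalt.
No other company's threshold is met.
Ines controls 1 company.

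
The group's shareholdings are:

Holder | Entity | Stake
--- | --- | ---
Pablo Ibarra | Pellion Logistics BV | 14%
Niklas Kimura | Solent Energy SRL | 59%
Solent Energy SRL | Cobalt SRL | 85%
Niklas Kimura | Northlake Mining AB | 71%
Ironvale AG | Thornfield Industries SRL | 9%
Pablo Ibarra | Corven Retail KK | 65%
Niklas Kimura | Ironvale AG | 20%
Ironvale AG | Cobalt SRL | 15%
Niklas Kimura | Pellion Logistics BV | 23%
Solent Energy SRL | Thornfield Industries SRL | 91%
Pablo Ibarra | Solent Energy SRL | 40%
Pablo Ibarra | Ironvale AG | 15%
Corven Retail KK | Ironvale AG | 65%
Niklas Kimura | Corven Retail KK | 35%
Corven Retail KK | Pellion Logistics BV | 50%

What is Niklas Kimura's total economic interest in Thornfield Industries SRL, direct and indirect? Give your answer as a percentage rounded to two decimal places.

57.54%

Niklas reaches Thornfield along 3 paths.
Via Corven → Ironvale: 35% × 65% × 9% = 2.0475%.
Via Ironvale: 20% × 9% = 1.8%.
Via Solent: 59% × 91% = 53.69%.
Total: 2.0475% + 1.8% + 53.69% = 57.5375%.
Rounded: 57.54%.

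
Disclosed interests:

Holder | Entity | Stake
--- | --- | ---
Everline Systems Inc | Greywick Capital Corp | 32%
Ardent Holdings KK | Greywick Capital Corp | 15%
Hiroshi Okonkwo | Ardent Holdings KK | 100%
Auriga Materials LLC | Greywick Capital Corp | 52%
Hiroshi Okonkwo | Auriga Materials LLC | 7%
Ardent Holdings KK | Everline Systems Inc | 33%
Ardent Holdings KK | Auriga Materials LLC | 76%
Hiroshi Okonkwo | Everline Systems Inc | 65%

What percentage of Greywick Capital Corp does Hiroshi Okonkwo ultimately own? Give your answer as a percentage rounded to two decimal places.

89.52%

Hiroshi reaches Greywick along 5 paths.
Via Everline: 65% × 32% = 20.8%.
Via Ardent → Everline: 100% × 33% × 32% = 10.56%.
Via Ardent: 100% × 15% = 15%.
Via Auriga: 7% × 52% = 3.64%.
Via Ardent → Auriga: 100% × 76% × 52% = 39.52%.
Total: 20.8% + 10.56% + 15% + 3.64% + 39.52% = 89.52%.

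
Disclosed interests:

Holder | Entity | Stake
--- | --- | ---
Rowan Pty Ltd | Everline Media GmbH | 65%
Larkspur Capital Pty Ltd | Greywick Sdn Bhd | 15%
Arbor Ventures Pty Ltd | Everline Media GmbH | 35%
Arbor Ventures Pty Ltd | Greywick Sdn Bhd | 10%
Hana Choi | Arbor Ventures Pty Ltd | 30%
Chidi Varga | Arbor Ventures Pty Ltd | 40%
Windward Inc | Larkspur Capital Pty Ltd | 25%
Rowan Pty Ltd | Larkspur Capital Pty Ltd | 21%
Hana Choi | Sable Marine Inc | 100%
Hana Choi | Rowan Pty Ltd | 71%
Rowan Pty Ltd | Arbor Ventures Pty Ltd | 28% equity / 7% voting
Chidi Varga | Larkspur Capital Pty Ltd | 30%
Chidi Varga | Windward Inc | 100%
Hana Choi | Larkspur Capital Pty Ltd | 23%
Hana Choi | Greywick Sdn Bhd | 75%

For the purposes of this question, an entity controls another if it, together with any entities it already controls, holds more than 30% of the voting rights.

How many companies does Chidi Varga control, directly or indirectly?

4

Chidi holds 100% of Windward, so Chidi controls Windward.
Chidi and Windward together hold 30% + 25% = 55% of Larkspur, so Chidi controls Larkspur.
Chidi holds 40% of Arbor, so Chidi controls Arbor.
Arbor holds 35% of Everline, so Chidi controls Everline.
No other company's threshold is met.
Chidi controls 4 companies.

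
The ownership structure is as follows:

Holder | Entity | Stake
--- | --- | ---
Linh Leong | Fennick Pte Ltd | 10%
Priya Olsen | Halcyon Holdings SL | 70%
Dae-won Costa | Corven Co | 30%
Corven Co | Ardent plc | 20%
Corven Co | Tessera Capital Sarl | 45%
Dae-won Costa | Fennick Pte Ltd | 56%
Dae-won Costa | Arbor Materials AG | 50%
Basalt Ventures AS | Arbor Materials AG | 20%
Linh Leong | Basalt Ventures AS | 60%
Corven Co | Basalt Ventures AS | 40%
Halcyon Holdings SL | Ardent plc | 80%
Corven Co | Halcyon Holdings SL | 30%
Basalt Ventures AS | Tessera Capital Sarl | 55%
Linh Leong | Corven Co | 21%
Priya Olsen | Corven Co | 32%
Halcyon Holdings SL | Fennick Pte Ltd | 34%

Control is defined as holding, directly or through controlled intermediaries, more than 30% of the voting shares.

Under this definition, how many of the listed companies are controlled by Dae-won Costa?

2

Dae-won holds 56% of Fennick, so Dae-won controls Fennick.
Dae-won holds 50% of Arbor, so Dae-won controls Arbor.
No other company's threshold is met.
Dae-won controls 2 companies.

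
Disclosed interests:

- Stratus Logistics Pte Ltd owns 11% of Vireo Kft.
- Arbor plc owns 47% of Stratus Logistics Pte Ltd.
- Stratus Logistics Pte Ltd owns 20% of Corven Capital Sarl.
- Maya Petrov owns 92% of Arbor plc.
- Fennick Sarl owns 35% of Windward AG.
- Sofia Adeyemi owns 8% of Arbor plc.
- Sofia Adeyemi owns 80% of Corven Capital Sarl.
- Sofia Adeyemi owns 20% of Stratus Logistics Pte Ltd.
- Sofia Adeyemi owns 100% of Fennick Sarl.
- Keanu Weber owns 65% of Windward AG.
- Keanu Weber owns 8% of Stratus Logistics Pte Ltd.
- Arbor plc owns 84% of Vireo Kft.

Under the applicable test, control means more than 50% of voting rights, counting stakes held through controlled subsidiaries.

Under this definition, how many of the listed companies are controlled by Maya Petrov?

2

Maya holds 92% of Arbor, so Maya controls Arbor.
Arbor holds 84% of Vireo, so Maya controls Vireo.
No other company's threshold is met.
Maya controls 2 companies.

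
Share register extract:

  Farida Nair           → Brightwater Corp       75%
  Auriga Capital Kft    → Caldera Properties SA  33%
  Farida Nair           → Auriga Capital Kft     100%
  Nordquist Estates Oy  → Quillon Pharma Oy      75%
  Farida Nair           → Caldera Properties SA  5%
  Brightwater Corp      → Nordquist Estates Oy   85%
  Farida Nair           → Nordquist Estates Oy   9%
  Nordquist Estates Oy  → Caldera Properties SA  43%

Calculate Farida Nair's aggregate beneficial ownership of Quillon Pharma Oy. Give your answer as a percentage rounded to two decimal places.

Farida reaches Quillon along 2 paths.
Via Brightwater → Nordquist: 75% × 85% × 75% = 47.8125%.
Via Nordquist: 9% × 75% = 6.75%.
Total: 47.8125% + 6.75% = 54.5625%.
Rounded: 54.56%.

54.56%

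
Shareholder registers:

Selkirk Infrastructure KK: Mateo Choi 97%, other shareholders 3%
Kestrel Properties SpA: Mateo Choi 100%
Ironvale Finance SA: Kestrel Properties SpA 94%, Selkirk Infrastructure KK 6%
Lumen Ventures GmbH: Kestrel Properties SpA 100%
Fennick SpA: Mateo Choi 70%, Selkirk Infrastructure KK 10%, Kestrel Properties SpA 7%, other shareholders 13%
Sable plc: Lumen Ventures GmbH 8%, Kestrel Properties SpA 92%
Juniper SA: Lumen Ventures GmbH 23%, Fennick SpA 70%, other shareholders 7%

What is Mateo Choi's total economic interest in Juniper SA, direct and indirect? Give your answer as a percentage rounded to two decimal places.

Mateo reaches Juniper along 4 paths.
Via Kestrel → Lumen: 100% × 100% × 23% = 23%.
Via Fennick: 70% × 70% = 49%.
Via Selkirk → Fennick: 97% × 10% × 70% = 6.79%.
Via Kestrel → Fennick: 100% × 7% × 70% = 4.9%.
Total: 23% + 49% + 6.79% + 4.9% = 83.69%.

83.69%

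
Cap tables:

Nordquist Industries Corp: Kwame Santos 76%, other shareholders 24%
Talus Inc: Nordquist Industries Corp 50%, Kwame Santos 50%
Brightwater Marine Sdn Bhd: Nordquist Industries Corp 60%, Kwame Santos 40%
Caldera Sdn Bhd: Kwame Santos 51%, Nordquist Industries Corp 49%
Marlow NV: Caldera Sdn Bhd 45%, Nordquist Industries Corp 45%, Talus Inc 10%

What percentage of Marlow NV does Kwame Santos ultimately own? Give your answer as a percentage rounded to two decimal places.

82.71%

Kwame reaches Marlow along 5 paths.
Via Caldera: 51% × 45% = 22.95%.
Via Nordquist → Caldera: 76% × 49% × 45% = 16.758%.
Via Nordquist: 76% × 45% = 34.2%.
Via Nordquist → Talus: 76% × 50% × 10% = 3.8%.
Via Talus: 50% × 10% = 5%.
Total: 22.95% + 16.758% + 34.2% + 3.8% + 5% = 82.708%.
Rounded: 82.71%.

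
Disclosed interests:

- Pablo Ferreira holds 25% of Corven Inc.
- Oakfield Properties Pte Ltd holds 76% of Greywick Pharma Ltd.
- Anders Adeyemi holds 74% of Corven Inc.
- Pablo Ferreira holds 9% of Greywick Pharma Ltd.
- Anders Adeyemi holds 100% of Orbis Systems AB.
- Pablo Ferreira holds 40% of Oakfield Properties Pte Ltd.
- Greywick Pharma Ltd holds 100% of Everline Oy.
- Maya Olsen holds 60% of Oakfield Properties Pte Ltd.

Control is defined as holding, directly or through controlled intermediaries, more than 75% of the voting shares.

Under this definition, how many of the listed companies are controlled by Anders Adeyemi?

Anders holds 100% of Orbis, so Anders controls Orbis.
No other company's threshold is met.
Anders controls 1 company.

1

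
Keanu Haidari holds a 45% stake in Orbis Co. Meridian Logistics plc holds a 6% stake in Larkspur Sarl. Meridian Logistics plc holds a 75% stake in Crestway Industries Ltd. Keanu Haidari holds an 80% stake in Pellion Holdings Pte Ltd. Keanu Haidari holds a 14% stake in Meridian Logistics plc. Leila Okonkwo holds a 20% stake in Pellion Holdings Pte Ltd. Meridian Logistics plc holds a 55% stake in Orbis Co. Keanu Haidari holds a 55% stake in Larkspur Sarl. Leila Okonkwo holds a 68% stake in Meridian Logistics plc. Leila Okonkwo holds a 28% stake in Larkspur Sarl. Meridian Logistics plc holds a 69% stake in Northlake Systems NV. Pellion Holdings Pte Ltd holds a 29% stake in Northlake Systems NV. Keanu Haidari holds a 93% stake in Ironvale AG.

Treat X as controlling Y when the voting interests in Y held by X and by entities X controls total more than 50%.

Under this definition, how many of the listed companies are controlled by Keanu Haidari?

Keanu holds 80% of Pellion, so Keanu controls Pellion.
Keanu holds 93% of Ironvale, so Keanu controls Ironvale.
Keanu holds 55% of Larkspur, so Keanu controls Larkspur.
No other company's threshold is met.
Keanu controls 3 companies.

3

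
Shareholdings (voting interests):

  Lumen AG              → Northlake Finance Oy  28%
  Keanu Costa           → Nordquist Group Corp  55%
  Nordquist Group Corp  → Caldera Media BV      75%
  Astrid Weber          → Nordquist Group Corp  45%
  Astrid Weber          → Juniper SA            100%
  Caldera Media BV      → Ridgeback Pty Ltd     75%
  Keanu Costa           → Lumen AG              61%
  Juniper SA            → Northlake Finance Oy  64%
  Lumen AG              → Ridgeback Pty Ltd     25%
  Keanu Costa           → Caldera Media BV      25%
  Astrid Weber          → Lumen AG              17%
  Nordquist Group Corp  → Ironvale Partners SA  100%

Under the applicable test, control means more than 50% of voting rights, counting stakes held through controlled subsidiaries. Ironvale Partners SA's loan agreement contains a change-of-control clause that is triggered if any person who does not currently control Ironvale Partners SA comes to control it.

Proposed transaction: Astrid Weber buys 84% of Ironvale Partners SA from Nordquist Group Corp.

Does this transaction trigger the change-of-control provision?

The purchase adds only to Astrid's holdings (Nordquist's stake shrinks), so Astrid is the only person who could newly come to control Ironvale.
Astrid holds 100% of Juniper, so Astrid controls Juniper.
Juniper holds 64% of Northlake, so Astrid controls Northlake.
Neither Astrid nor any entity Astrid controls holds any voting interest in Ironvale.
So before the transaction, Astrid does not control Ironvale.
After the purchase, Astrid holds 84% of Ironvale directly, and Nordquist's stake falls to 16%.
Astrid holds 84% of Ironvale, so Astrid controls Ironvale.
Astrid did not control Ironvale before and does after, so the clause is triggered.

Yes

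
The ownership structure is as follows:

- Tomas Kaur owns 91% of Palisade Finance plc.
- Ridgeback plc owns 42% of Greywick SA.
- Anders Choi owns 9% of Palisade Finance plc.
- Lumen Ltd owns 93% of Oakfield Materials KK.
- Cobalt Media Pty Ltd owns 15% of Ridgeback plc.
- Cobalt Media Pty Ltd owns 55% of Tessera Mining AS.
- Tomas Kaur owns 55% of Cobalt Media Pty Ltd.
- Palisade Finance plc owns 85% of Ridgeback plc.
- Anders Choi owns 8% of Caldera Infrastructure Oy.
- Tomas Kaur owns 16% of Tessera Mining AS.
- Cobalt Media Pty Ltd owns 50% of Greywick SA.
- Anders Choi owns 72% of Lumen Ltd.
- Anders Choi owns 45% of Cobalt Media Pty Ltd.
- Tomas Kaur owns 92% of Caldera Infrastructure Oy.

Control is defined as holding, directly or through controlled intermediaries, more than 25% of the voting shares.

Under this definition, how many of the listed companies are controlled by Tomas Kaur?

6

Tomas holds 91% of Palisade, so Tomas controls Palisade.
Tomas holds 55% of Cobalt, so Tomas controls Cobalt.
Cobalt and Palisade together hold 15% + 85% = 100% of Ridgeback, so Tomas controls Ridgeback.
Tomas and Cobalt together hold 16% + 55% = 71% of Tessera, so Tomas controls Tessera.
Ridgeback and Cobalt together hold 42% + 50% = 92% of Greywick, so Tomas controls Greywick.
Tomas holds 92% of Caldera, so Tomas controls Caldera.
No other company's threshold is met.
Tomas controls 6 companies.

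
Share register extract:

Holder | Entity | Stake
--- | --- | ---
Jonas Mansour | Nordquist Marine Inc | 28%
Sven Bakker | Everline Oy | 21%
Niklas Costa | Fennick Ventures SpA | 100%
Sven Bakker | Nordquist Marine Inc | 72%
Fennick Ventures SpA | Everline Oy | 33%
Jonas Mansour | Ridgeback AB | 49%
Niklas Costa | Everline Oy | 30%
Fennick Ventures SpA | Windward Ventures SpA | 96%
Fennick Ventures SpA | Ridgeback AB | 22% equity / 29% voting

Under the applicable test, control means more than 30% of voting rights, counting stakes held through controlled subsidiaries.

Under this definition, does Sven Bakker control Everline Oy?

No

Sven holds 72% of Nordquist, so Sven controls Nordquist.
In Everline, Sven's side holds only 21%, not > 30%.
So Sven does not control Everline.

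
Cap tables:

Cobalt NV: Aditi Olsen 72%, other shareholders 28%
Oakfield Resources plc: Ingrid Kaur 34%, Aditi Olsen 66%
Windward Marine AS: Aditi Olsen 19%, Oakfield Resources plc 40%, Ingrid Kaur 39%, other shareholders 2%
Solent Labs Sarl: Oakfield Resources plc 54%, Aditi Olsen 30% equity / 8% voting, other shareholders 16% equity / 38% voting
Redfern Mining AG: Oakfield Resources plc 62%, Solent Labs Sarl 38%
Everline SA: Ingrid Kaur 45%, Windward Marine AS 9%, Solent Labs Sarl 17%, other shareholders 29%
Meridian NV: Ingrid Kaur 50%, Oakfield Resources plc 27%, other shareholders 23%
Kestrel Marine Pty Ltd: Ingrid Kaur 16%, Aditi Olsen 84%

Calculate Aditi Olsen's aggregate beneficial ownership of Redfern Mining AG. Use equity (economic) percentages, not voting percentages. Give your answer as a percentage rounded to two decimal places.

65.86%

Aditi reaches Redfern along 3 paths.
Via Oakfield: 66% × 62% = 40.92%.
Via Oakfield → Solent: 66% × 54% × 38% = 13.5432%.
Via Solent: 30% × 38% = 11.4%.
Total: 40.92% + 13.5432% + 11.4% = 65.8632%.
Rounded: 65.86%.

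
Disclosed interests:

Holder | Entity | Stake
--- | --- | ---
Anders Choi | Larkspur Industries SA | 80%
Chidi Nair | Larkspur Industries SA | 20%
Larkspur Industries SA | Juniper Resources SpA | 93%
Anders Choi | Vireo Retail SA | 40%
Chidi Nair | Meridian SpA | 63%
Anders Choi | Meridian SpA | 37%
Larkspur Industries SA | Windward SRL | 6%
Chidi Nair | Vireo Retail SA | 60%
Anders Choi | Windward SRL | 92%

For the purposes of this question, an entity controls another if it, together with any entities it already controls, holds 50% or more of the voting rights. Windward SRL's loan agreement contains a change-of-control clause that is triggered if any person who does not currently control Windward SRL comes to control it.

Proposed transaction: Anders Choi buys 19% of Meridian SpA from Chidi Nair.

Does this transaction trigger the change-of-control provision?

No

The purchase adds only to Anders's holdings (Chidi's stake shrinks), so Anders is the only person who could newly come to control Windward.
Anders holds 80% of Larkspur, so Anders controls Larkspur.
Anders and Larkspur together hold 92% + 6% = 98% of Windward, so Anders controls Windward.
So Anders already controls Windward before the transaction.
After the purchase, Anders's direct stake in Meridian rises to 37% + 19% = 56%, and Chidi's stake falls to 44%.
Anders controlled Windward already, so this is not a new person acquiring control; every other person's position is unchanged or reduced.
No new person acquires control, so the clause is not triggered.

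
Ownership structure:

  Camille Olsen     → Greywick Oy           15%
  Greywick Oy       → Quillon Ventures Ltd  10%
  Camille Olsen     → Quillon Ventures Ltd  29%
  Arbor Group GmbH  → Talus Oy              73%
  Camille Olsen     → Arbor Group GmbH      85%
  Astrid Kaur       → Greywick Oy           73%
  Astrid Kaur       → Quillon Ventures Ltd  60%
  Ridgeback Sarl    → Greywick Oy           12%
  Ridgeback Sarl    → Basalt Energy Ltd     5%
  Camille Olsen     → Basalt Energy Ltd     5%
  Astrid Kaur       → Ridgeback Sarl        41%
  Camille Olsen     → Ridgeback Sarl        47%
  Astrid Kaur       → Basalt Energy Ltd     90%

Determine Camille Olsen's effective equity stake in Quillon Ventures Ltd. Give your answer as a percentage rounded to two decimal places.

31.06%

Camille reaches Quillon along 3 paths.
Direct stake: 29% = 29%.
Via Greywick: 15% × 10% = 1.5%.
Via Ridgeback → Greywick: 47% × 12% × 10% = 0.564%.
Total: 29% + 1.5% + 0.564% = 31.064%.
Rounded: 31.06%.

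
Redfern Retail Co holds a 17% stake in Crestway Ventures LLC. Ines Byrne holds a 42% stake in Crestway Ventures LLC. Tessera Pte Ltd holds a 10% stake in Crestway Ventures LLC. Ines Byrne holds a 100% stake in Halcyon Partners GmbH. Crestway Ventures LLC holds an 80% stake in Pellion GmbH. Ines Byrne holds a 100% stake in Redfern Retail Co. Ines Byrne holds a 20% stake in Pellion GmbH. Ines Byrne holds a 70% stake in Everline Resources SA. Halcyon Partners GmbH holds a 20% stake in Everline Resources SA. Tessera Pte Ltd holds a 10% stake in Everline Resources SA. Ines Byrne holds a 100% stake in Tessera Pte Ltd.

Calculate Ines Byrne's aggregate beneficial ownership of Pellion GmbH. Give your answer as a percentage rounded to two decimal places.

75.20%

Ines reaches Pellion along 4 paths.
Via Redfern → Crestway: 100% × 17% × 80% = 13.6%.
Via Crestway: 42% × 80% = 33.6%.
Via Tessera → Crestway: 100% × 10% × 80% = 8%.
Direct stake: 20% = 20%.
Total: 13.6% + 33.6% + 8% + 20% = 75.2%.
Rounded: 75.20%.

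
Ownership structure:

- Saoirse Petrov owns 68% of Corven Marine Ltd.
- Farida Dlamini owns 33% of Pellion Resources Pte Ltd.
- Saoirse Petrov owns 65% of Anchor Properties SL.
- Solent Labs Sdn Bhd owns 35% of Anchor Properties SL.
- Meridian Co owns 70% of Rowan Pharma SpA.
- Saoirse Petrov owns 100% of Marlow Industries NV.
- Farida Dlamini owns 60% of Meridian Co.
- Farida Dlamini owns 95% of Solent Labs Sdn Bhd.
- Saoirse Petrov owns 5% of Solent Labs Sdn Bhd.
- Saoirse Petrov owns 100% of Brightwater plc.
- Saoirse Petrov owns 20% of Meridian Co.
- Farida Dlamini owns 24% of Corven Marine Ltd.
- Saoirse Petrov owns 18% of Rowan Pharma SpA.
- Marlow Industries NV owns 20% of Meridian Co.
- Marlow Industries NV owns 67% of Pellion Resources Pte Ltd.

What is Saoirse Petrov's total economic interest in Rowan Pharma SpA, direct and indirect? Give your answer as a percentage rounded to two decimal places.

46.00%

Saoirse reaches Rowan along 3 paths.
Via Marlow → Meridian: 100% × 20% × 70% = 14%.
Via Meridian: 20% × 70% = 14%.
Direct stake: 18% = 18%.
Total: 14% + 14% + 18% = 46%.
Rounded: 46.00%.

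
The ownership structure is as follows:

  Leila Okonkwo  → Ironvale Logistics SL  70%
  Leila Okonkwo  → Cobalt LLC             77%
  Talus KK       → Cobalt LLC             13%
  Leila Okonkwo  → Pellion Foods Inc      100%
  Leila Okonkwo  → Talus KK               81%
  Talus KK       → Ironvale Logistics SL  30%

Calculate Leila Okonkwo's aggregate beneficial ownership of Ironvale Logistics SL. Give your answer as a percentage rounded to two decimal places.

94.30%

Leila reaches Ironvale along 2 paths.
Via Talus: 81% × 30% = 24.3%.
Direct stake: 70% = 70%.
Total: 24.3% + 70% = 94.3%.
Rounded: 94.30%.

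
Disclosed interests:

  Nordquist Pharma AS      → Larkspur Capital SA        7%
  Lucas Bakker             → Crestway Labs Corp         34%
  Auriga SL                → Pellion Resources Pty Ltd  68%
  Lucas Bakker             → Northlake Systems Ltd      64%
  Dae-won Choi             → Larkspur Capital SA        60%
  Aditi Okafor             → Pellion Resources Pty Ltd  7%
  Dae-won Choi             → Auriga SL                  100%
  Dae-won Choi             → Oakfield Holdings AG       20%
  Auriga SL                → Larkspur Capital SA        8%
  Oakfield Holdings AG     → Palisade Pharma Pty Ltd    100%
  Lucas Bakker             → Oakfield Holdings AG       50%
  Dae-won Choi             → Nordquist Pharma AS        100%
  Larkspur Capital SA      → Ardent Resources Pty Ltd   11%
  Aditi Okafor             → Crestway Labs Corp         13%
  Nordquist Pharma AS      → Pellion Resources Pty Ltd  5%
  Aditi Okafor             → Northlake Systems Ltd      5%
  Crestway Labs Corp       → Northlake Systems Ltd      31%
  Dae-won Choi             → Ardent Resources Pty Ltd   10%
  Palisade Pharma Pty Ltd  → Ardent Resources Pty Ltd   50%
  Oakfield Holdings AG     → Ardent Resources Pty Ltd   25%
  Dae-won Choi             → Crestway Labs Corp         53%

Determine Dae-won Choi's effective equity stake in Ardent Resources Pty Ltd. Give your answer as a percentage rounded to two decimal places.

33.25%

Dae-won reaches Ardent along 6 paths.
Direct stake: 10% = 10%.
Via Oakfield: 20% × 25% = 5%.
Via Oakfield → Palisade: 20% × 100% × 50% = 10%.
Via Nordquist → Larkspur: 100% × 7% × 11% = 0.77%.
Via Auriga → Larkspur: 100% × 8% × 11% = 0.88%.
Via Larkspur: 60% × 11% = 6.6%.
Total: 10% + 5% + 10% + 0.77% + 0.88% + 6.6% = 33.25%.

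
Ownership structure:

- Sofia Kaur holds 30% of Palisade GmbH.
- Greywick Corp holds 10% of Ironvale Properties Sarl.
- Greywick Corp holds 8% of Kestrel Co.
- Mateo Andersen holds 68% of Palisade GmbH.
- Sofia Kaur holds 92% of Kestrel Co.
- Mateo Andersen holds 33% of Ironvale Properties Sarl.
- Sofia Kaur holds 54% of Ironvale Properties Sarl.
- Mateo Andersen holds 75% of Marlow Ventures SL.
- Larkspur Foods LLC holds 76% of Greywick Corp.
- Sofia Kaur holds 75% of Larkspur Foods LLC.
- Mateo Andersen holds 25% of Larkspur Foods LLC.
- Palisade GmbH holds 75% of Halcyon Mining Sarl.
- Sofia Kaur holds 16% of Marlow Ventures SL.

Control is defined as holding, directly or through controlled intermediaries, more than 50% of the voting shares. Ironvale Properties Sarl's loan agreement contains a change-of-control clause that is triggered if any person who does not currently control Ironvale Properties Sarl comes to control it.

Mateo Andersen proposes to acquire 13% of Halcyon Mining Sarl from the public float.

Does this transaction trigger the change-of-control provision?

The purchase changes only Mateo's holdings, so Mateo is the only person who could newly come to control Ironvale.
Mateo holds 75% of Marlow, so Mateo controls Marlow.
Mateo holds 68% of Palisade, so Mateo controls Palisade.
Palisade holds 75% of Halcyon, so Mateo controls Halcyon.
In Ironvale, Mateo's side holds only 33%, not > 50%.
So before the transaction, Mateo does not control Ironvale.
After the purchase, Mateo holds 13% of Halcyon directly.
Palisade and Mateo together hold 75% + 13% = 88% of Halcyon, so Mateo controls Halcyon.
After the transaction, Mateo's side holds 33% of Ironvale, not > 50%, so Mateo still does not control Ironvale.
No new person acquires control, so the clause is not triggered.

No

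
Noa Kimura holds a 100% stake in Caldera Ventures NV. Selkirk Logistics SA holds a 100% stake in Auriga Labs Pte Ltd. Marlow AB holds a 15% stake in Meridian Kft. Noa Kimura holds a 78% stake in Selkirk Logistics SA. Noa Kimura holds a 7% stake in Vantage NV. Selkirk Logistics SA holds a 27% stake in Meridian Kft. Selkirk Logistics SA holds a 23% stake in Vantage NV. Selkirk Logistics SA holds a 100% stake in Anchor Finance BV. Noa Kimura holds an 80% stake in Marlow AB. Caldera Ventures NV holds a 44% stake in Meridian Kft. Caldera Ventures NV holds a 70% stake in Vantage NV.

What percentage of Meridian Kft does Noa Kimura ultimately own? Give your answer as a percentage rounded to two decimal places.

77.06%

Noa reaches Meridian along 3 paths.
Via Caldera: 100% × 44% = 44%.
Via Marlow: 80% × 15% = 12%.
Via Selkirk: 78% × 27% = 21.06%.
Total: 44% + 12% + 21.06% = 77.06%.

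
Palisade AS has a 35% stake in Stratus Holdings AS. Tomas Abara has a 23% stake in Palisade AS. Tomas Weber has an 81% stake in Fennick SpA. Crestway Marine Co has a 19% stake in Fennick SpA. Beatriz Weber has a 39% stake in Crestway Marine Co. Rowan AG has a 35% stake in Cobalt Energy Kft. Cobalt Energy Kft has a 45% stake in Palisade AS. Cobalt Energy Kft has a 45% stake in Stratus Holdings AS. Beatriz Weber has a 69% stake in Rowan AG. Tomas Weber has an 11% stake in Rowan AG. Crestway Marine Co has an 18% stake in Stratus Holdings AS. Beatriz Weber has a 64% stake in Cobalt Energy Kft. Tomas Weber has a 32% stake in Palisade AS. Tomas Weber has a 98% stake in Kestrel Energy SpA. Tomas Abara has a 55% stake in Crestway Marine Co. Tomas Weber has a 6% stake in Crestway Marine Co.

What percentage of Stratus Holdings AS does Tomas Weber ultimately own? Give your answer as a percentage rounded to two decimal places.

14.62%

Tomas Weber reaches Stratus along 4 paths.
Via Crestway: 6% × 18% = 1.08%.
Via Rowan → Cobalt: 11% × 35% × 45% = 1.7325%.
Via Palisade: 32% × 35% = 11.2%.
Via Rowan → Cobalt → Palisade: 11% × 35% × 45% × 35% = 0.606375%.
Total: 1.08% + 1.7325% + 11.2% + 0.606375% = 14.618875%.
Rounded: 14.62%.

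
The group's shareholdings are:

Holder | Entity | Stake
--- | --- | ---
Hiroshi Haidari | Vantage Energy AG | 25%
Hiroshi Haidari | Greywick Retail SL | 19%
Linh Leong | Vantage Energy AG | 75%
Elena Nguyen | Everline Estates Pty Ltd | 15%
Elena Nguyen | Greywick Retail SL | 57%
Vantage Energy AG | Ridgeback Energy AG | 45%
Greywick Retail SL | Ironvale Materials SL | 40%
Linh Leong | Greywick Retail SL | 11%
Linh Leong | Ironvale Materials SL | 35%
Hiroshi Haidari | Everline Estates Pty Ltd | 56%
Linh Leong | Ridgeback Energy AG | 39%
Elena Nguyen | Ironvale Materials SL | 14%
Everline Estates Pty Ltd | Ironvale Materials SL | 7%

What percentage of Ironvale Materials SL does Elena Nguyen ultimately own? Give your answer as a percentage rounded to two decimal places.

Elena reaches Ironvale along 3 paths.
Via Greywick: 57% × 40% = 22.8%.
Direct stake: 14% = 14%.
Via Everline: 15% × 7% = 1.05%.
Total: 22.8% + 14% + 1.05% = 37.85%.

37.85%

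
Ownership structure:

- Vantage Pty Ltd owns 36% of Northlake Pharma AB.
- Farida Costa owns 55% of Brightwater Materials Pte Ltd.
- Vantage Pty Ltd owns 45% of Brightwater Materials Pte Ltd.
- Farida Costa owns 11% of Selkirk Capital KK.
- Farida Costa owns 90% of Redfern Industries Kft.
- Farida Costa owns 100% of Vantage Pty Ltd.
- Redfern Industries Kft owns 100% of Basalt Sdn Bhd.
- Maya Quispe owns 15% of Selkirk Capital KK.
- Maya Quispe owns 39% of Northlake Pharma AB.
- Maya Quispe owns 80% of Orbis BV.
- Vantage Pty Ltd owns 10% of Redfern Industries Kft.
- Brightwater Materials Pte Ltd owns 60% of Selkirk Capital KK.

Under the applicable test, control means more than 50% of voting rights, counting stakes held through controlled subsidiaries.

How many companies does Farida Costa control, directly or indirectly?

5

Farida holds 100% of Vantage, so Farida controls Vantage.
Farida and Vantage together hold 90% + 10% = 100% of Redfern, so Farida controls Redfern.
Vantage and Farida together hold 45% + 55% = 100% of Brightwater, so Farida controls Brightwater.
Brightwater and Farida together hold 60% + 11% = 71% of Selkirk, so Farida controls Selkirk.
Redfern holds 100% of Basalt, so Farida controls Basalt.
No other company's threshold is met.
Farida controls 5 companies.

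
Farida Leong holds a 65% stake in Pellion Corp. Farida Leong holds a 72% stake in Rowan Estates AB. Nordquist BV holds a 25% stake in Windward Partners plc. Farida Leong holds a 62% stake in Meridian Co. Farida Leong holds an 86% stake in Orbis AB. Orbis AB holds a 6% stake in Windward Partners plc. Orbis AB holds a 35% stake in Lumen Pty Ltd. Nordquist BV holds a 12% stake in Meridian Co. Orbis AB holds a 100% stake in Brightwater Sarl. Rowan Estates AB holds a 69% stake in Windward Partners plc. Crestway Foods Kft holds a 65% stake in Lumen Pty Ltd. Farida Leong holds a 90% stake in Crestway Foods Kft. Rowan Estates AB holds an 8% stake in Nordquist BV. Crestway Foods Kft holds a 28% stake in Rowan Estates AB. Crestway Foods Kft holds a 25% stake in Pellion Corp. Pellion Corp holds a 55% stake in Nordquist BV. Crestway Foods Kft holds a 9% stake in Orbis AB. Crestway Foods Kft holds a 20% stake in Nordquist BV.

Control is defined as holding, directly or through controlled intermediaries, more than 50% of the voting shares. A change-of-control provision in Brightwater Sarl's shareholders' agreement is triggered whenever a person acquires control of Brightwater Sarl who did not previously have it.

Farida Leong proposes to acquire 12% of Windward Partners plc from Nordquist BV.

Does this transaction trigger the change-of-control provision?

The purchase adds only to Farida's holdings (Nordquist's stake shrinks), so Farida is the only person who could newly come to control Brightwater.
Farida holds 90% of Crestway, so Farida controls Crestway.
Crestway and Farida together hold 9% + 86% = 95% of Orbis, so Farida controls Orbis.
Orbis holds 100% of Brightwater, so Farida controls Brightwater.
So Farida already controls Brightwater before the transaction.
After the purchase, Farida holds 12% of Windward directly, and Nordquist's stake falls to 13%.
Farida controlled Brightwater already, so this is not a new person acquiring control; every other person's position is unchanged or reduced.
No new person acquires control, so the clause is not triggered.

No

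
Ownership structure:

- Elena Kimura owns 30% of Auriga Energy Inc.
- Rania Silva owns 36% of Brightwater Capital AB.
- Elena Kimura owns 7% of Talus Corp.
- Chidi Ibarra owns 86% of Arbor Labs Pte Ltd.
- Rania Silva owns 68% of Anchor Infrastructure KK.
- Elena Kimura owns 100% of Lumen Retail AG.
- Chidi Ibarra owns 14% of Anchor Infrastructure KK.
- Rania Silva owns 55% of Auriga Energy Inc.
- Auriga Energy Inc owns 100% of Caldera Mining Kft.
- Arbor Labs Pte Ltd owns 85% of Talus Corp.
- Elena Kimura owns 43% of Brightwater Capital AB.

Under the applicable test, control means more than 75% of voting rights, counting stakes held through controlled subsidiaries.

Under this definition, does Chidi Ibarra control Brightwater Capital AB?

No

Chidi holds 86% of Arbor, so Chidi controls Arbor.
Arbor holds 85% of Talus, so Chidi controls Talus.
Neither Chidi nor any entity Chidi controls holds any voting interest in Brightwater.
So Chidi does not control Brightwater.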